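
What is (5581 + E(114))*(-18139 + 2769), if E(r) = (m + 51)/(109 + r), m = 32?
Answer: -19130209020/223 ≈ -8.5786e+7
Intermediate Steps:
E(r) = 83/(109 + r) (E(r) = (32 + 51)/(109 + r) = 83/(109 + r))
(5581 + E(114))*(-18139 + 2769) = (5581 + 83/(109 + 114))*(-18139 + 2769) = (5581 + 83/223)*(-15370) = (1244646/223)*(-15370) = -19130209020/223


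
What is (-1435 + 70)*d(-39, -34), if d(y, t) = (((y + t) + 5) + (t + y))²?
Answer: -27137565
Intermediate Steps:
d(y, t) = (5 + 2*t + 2*y)² (d(y, t) = (((t + y) + 5) + (t + y))² = ((5 + t + y) + (t + y))² = (5 + 2*t + 2*y)²)
(-1435 + 70)*d(-39, -34) = (-1435 + 70)*(5 + 2*(-34) + 2*(-39))² = -1365*(5 - 68 - 78)² = -1365*(-141)² = -1365*19881 = -27137565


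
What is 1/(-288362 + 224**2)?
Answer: -1/238186 ≈ -4.1984e-6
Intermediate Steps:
1/(-288362 + 224**2) = 1/(-288362 + 50176) = 1/(-238186) = -1/238186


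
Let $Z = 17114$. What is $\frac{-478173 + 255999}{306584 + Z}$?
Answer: $- \frac{111087}{161849} \approx -0.68636$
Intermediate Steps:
$\frac{-478173 + 255999}{306584 + Z} = \frac{-478173 + 255999}{306584 + 17114} = - \frac{222174}{323698} = \left(-222174\right) \frac{1}{323698} = - \frac{111087}{161849}$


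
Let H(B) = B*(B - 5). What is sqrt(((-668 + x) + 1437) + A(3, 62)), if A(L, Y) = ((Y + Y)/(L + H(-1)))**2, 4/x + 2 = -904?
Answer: sqrt(1770831511)/1359 ≈ 30.965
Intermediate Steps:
x = -2/453 (x = 4/(-2 - 904) = 4/(-906) = 4*(-1/906) = -2/453 ≈ -0.0044150)
H(B) = B*(-5 + B)
A(L, Y) = 4*Y**2/(6 + L)**2 (A(L, Y) = ((Y + Y)/(L - (-5 - 1)))**2 = ((2*Y)/(L - 1*(-6)))**2 = ((2*Y)/(L + 6))**2 = ((2*Y)/(6 + L))**2 = (2*Y/(6 + L))**2 = 4*Y**2/(6 + L)**2)
sqrt(((-668 + x) + 1437) + A(3, 62)) = sqrt(((-668 - 2/453) + 1437) + 4*62**2/(6 + 3)**2) = sqrt((-302606/453 + 1437) + 4*3844/9**2) = sqrt(348355/453 + 4*3844*(1/81)) = sqrt(348355/453 + 15376/81) = sqrt(11727361/12231) = sqrt(1770831511)/1359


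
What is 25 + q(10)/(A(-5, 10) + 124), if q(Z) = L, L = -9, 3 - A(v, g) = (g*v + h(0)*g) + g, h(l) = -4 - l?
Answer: 574/23 ≈ 24.957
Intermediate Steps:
A(v, g) = 3 + 3*g - g*v (A(v, g) = 3 - ((g*v + (-4 - 1*0)*g) + g) = 3 - ((g*v + (-4 + 0)*g) + g) = 3 - ((g*v - 4*g) + g) = 3 - ((-4*g + g*v) + g) = 3 - (-3*g + g*v) = 3 + (3*g - g*v) = 3 + 3*g - g*v)
q(Z) = -9
25 + q(10)/(A(-5, 10) + 124) = 25 - 9/((3 + 3*10 - 1*10*(-5)) + 124) = 25 - 9/((3 + 30 + 50) + 124) = 25 - 9/(83 + 124) = 25 - 9/207 = 25 + (1/207)*(-9) = 25 - 1/23 = 574/23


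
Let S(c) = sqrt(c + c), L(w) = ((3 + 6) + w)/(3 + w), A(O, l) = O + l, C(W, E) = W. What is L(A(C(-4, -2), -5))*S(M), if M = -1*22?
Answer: 0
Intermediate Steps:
M = -22
L(w) = (9 + w)/(3 + w)
S(c) = sqrt(2)*sqrt(c) (S(c) = sqrt(2*c) = sqrt(2)*sqrt(c))
L(A(C(-4, -2), -5))*S(M) = ((9 + (-4 - 5))/(3 + (-4 - 5)))*(sqrt(2)*sqrt(-22)) = ((9 - 9)/(3 - 9))*(sqrt(2)*(I*sqrt(22))) = (0/(-6))*(2*I*sqrt(11)) = (-1/6*0)*(2*I*sqrt(11)) = 0*(2*I*sqrt(11)) = 0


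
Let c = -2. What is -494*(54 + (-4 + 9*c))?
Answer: -15808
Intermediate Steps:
-494*(54 + (-4 + 9*c)) = -494*(54 + (-4 + 9*(-2))) = -494*(54 + (-4 - 18)) = -494*(54 - 22) = -494*32 = -15808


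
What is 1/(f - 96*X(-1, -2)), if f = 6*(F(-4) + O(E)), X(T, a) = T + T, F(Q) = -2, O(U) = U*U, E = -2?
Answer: 1/204 ≈ 0.0049020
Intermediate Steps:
O(U) = U²
X(T, a) = 2*T
f = 12 (f = 6*(-2 + (-2)²) = 6*(-2 + 4) = 6*2 = 12)
1/(f - 96*X(-1, -2)) = 1/(12 - 192*(-1)) = 1/(12 - 96*(-2)) = 1/(12 + 192) = 1/204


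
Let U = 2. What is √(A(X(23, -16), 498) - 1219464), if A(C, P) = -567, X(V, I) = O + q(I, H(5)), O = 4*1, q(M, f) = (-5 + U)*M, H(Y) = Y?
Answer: 3*I*√135559 ≈ 1104.6*I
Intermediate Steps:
q(M, f) = -3*M (q(M, f) = (-5 + 2)*M = -3*M)
O = 4
X(V, I) = 4 - 3*I
√(A(X(23, -16), 498) - 1219464) = √(-567 - 1219464) = √(-1220031) = 3*I*√135559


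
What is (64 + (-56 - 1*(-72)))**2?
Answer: 6400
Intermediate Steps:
(64 + (-56 - 1*(-72)))**2 = (64 + (-56 + 72))**2 = (64 + 16)**2 = 80**2 = 6400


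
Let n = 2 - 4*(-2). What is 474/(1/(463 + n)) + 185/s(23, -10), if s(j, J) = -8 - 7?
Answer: 672569/3 ≈ 2.2419e+5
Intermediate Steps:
n = 10 (n = 2 + 8 = 10)
s(j, J) = -15
474/(1/(463 + n)) + 185/s(23, -10) = 474/(1/(463 + 10)) + 185/(-15) = 474/(1/473) + 185*(-1/15) = 474/(1/473) - 37/3 = 474*473 - 37/3 = 224202 - 37/3 = 672569/3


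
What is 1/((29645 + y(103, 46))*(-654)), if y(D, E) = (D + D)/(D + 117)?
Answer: -55/1066364331 ≈ -5.1577e-8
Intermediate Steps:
y(D, E) = 2*D/(117 + D) (y(D, E) = (2*D)/(117 + D) = 2*D/(117 + D))
1/((29645 + y(103, 46))*(-654)) = 1/((29645 + 2*103/(117 + 103))*(-654)) = -1/654/(29645 + 2*103/220) = -1/654/(29645 + 2*103*(1/220)) = -1/654/(29645 + 103/110) = -1/654/(3261053/110) = (110/3261053)*(-1/654) = -55/1066364331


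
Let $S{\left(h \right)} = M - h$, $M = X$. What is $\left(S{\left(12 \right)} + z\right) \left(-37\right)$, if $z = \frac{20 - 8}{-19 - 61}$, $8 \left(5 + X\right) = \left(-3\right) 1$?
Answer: $\frac{25937}{40} \approx 648.42$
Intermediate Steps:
$X = - \frac{43}{8}$ ($X = -5 + \frac{\left(-3\right) 1}{8} = -5 + \frac{1}{8} \left(-3\right) = -5 - \frac{3}{8} = - \frac{43}{8} \approx -5.375$)
$M = - \frac{43}{8} \approx -5.375$
$S{\left(h \right)} = - \frac{43}{8} - h$
$z = - \frac{3}{20}$ ($z = \frac{12}{-80} = 12 \left(- \frac{1}{80}\right) = - \frac{3}{20} \approx -0.15$)
$\left(S{\left(12 \right)} + z\right) \left(-37\right) = \left(\left(- \frac{43}{8} - 12\right) - \frac{3}{20}\right) \left(-37\right) = \left(- \frac{139}{8} - \frac{3}{20}\right) \left(-37\right) = \left(- \frac{701}{40}\right) \left(-37\right) = \frac{25937}{40}$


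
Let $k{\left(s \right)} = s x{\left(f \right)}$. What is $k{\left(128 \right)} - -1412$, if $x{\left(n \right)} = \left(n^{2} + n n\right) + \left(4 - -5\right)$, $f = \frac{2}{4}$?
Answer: $2628$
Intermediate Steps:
$f = \frac{1}{2}$ ($f = 2 \cdot \frac{1}{4} = \frac{1}{2} \approx 0.5$)
$x{\left(n \right)} = 9 + 2 n^{2}$ ($x{\left(n \right)} = \left(n^{2} + n^{2}\right) + \left(4 + 5\right) = 2 n^{2} + 9 = 9 + 2 n^{2}$)
$k{\left(s \right)} = \frac{19 s}{2}$ ($k{\left(s \right)} = s \left(9 + \frac{2}{4}\right) = s \left(9 + 2 \cdot \frac{1}{4}\right) = s \left(9 + \frac{1}{2}\right) = s \frac{19}{2} = \frac{19 s}{2}$)
$k{\left(128 \right)} - -1412 = \frac{19}{2} \cdot 128 - -1412 = 1216 + 1412 = 2628$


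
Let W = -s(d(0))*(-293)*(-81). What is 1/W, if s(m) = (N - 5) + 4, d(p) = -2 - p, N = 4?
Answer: -1/71199 ≈ -1.4045e-5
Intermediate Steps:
s(m) = 3 (s(m) = (4 - 5) + 4 = -1 + 4 = 3)
W = -71199 (W = -3*(-293)*(-81) = -(-879)*(-81) = -1*71199 = -71199)
1/W = 1/(-71199) = -1/71199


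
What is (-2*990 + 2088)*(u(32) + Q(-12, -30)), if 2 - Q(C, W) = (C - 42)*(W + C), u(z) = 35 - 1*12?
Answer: -242244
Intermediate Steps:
u(z) = 23 (u(z) = 35 - 12 = 23)
Q(C, W) = 2 - (-42 + C)*(C + W) (Q(C, W) = 2 - (C - 42)*(W + C) = 2 - (-42 + C)*(C + W))
(-2*990 + 2088)*(u(32) + Q(-12, -30)) = (-2*990 + 2088)*(23 + (2 - 1*(-12)² + 42*(-12) + 42*(-30) - 1*(-12)*(-30))) = (-1980 + 2088)*(23 + (2 - 1*144 - 504 - 1260 - 360)) = 108*(23 + (2 - 144 - 504 - 1260 - 360)) = 108*(23 - 2266) = 108*(-2243) = -242244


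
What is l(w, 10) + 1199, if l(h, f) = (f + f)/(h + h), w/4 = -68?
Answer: 163059/136 ≈ 1199.0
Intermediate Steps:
w = -272 (w = 4*(-68) = -272)
l(h, f) = f/h (l(h, f) = (2*f)/((2*h)) = (2*f)*(1/(2*h)) = f/h)
l(w, 10) + 1199 = 10/(-272) + 1199 = 10*(-1/272) + 1199 = -5/136 + 1199 = 163059/136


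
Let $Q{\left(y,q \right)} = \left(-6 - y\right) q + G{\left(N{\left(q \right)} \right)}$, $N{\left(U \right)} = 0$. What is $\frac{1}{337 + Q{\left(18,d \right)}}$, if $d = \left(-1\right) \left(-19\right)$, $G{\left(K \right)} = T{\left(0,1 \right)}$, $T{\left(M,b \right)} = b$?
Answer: $- \frac{1}{118} \approx -0.0084746$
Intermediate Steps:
$G{\left(K \right)} = 1$
$d = 19$
$Q{\left(y,q \right)} = 1 + q \left(-6 - y\right)$ ($Q{\left(y,q \right)} = \left(-6 - y\right) q + 1 = q \left(-6 - y\right) + 1 = 1 + q \left(-6 - y\right)$)
$\frac{1}{337 + Q{\left(18,d \right)}} = \frac{1}{337 - \left(113 + 342\right)} = \frac{1}{337 - 455} = \frac{1}{-118} = - \frac{1}{118}$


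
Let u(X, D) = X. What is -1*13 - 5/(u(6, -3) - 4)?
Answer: -31/2 ≈ -15.500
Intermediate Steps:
-1*13 - 5/(u(6, -3) - 4) = -1*13 - 5/(6 - 4) = -13 - 5/2 = -31/2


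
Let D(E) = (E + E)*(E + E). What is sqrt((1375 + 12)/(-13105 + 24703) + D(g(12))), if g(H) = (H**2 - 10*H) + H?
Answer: sqrt(697334609562)/11598 ≈ 72.001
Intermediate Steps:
g(H) = H**2 - 9*H
D(E) = 4*E**2 (D(E) = (2*E)*(2*E) = 4*E**2)
sqrt((1375 + 12)/(-13105 + 24703) + D(g(12))) = sqrt((1375 + 12)/(-13105 + 24703) + 4*(12*(-9 + 12))**2) = sqrt(1387/11598 + 4*(12*3)**2) = sqrt(1387*(1/11598) + 4*36**2) = sqrt(1387/11598 + 4*1296) = sqrt(1387/11598 + 5184) = sqrt(60125419/11598) = sqrt(697334609562)/11598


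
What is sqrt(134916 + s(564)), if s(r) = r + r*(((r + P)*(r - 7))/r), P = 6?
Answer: 3*sqrt(50330) ≈ 673.03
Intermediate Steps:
s(r) = r + (-7 + r)*(6 + r) (s(r) = r + r*(((r + 6)*(r - 7))/r) = r + r*(((6 + r)*(-7 + r))/r) = r + r*(((-7 + r)*(6 + r))/r) = r + r*((-7 + r)*(6 + r)/r) = r + (-7 + r)*(6 + r))
sqrt(134916 + s(564)) = sqrt(134916 + (-42 + 564**2)) = sqrt(134916 + (-42 + 318096)) = sqrt(134916 + 318054) = sqrt(452970) = 3*sqrt(50330)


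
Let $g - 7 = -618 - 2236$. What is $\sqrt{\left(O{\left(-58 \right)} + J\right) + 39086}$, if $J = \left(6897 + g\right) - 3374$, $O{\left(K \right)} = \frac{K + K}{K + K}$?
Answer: $\sqrt{39763} \approx 199.41$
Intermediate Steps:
$O{\left(K \right)} = 1$ ($O{\left(K \right)} = \frac{2 K}{2 K} = 2 K \frac{1}{2 K} = 1$)
$g = -2847$ ($g = 7 - 2854 = -2847$)
$J = 676$ ($J = \left(6897 - 2847\right) - 3374 = 4050 - 3374 = 676$)
$\sqrt{\left(O{\left(-58 \right)} + J\right) + 39086} = \sqrt{\left(1 + 676\right) + 39086} = \sqrt{677 + 39086} = \sqrt{39763}$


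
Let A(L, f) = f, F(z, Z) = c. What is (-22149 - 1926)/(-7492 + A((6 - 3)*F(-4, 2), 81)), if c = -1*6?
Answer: 24075/7411 ≈ 3.2486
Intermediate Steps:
c = -6
F(z, Z) = -6
(-22149 - 1926)/(-7492 + A((6 - 3)*F(-4, 2), 81)) = (-22149 - 1926)/(-7492 + 81) = -24075/(-7411) = -24075*(-1/7411) = 24075/7411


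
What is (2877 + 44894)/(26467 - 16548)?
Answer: 47771/9919 ≈ 4.8161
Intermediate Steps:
(2877 + 44894)/(26467 - 16548) = 47771/9919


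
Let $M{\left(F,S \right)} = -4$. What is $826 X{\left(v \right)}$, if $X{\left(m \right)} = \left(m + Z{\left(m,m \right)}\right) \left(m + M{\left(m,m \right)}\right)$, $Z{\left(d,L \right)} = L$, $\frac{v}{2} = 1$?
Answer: $-6608$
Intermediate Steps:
$v = 2$ ($v = 2 \cdot 1 = 2$)
$X{\left(m \right)} = 2 m \left(-4 + m\right)$ ($X{\left(m \right)} = \left(m + m\right) \left(m - 4\right) = 2 m \left(-4 + m\right)$)
$826 X{\left(v \right)} = 826 \cdot 2 \cdot 2 \left(-4 + 2\right) = 826 \cdot 2 \cdot 2 \left(-2\right) = 826 \left(-8\right) = -6608$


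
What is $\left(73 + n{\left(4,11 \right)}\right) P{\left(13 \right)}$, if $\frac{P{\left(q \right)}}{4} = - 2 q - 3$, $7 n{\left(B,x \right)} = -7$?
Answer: $-8352$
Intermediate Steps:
$n{\left(B,x \right)} = -1$ ($n{\left(B,x \right)} = \frac{1}{7} \left(-7\right) = -1$)
$P{\left(q \right)} = -12 - 8 q$ ($P{\left(q \right)} = 4 \left(- 2 q - 3\right) = 4 \left(-3 - 2 q\right) = -12 - 8 q$)
$\left(73 + n{\left(4,11 \right)}\right) P{\left(13 \right)} = \left(73 - 1\right) \left(-12 - 104\right) = 72 \left(-12 - 104\right) = 72 \left(-116\right) = -8352$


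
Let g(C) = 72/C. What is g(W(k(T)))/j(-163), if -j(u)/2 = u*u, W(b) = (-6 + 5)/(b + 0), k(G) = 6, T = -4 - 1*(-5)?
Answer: 216/26569 ≈ 0.0081298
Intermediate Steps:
T = 1 (T = -4 + 5 = 1)
W(b) = -1/b
j(u) = -2*u**2 (j(u) = -2*u*u = -2*u**2)
g(W(k(T)))/j(-163) = (72/((-1/6)))/((-2*(-163)**2)) = (72/((-1*1/6)))/((-2*26569)) = (72/(-1/6))/(-53138) = (72*(-6))*(-1/53138) = -432*(-1/53138) = 216/26569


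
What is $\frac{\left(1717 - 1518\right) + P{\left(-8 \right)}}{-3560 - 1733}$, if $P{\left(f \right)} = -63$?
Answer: $- \frac{136}{5293} \approx -0.025694$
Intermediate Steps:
$\frac{\left(1717 - 1518\right) + P{\left(-8 \right)}}{-3560 - 1733} = \frac{\left(1717 - 1518\right) - 63}{-3560 - 1733} = \frac{199 - 63}{-5293} = 136 \left(- \frac{1}{5293}\right) = - \frac{136}{5293}$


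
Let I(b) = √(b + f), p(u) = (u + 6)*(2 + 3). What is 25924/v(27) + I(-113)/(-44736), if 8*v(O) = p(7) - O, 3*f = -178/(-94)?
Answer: 103696/19 - I*√558501/3153888 ≈ 5457.7 - 0.00023696*I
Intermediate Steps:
f = 89/141 (f = (-178/(-94))/3 = (-178*(-1/94))/3 = (⅓)*(89/47) = 89/141 ≈ 0.63121)
p(u) = 30 + 5*u (p(u) = (6 + u)*5 = 30 + 5*u)
v(O) = 65/8 - O/8 (v(O) = ((30 + 5*7) - O)/8 = ((30 + 35) - O)/8 = (65 - O)/8 = 65/8 - O/8)
I(b) = √(89/141 + b) (I(b) = √(b + 89/141) = √(89/141 + b))
25924/v(27) + I(-113)/(-44736) = 25924/(65/8 - ⅛*27) + (√(12549 + 19881*(-113))/141)/(-44736) = 25924/(65/8 - 27/8) + (√(12549 - 2246553)/141)*(-1/44736) = 25924/(19/4) + (√(-2234004)/141)*(-1/44736) = 25924*(4/19) + ((2*I*√558501)/141)*(-1/44736) = 103696/19 + (2*I*√558501/141)*(-1/44736) = 103696/19 - I*√558501/3153888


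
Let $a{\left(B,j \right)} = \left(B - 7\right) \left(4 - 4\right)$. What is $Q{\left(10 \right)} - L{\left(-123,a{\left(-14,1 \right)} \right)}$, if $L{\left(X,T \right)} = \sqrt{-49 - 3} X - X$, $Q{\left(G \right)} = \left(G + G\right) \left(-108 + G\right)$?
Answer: $-2083 + 246 i \sqrt{13} \approx -2083.0 + 886.97 i$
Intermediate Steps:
$a{\left(B,j \right)} = 0$ ($a{\left(B,j \right)} = \left(-7 + B\right) 0 = 0$)
$Q{\left(G \right)} = 2 G \left(-108 + G\right)$
$L{\left(X,T \right)} = - X + 2 i X \sqrt{13}$ ($L{\left(X,T \right)} = \sqrt{-52} X - X = 2 i \sqrt{13} X - X = 2 i X \sqrt{13} - X = - X + 2 i X \sqrt{13}$)
$Q{\left(10 \right)} - L{\left(-123,a{\left(-14,1 \right)} \right)} = 2 \cdot 10 \left(-108 + 10\right) - - 123 \left(-1 + 2 i \sqrt{13}\right) = 2 \cdot 10 \left(-98\right) - \left(123 - 246 i \sqrt{13}\right) = -1960 - \left(123 - 246 i \sqrt{13}\right) = -2083 + 246 i \sqrt{13}$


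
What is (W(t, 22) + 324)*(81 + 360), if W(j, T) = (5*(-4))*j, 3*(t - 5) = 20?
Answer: 39984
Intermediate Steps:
t = 35/3 (t = 5 + (1/3)*20 = 5 + 20/3 = 35/3 ≈ 11.667)
W(j, T) = -20*j
(W(t, 22) + 324)*(81 + 360) = (-20*35/3 + 324)*(81 + 360) = (-700/3 + 324)*441 = (272/3)*441 = 39984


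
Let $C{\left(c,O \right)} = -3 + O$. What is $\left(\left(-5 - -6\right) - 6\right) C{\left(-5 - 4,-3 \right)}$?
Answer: $30$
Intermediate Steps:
$\left(\left(-5 - -6\right) - 6\right) C{\left(-5 - 4,-3 \right)} = \left(\left(-5 - -6\right) - 6\right) \left(-3 - 3\right) = \left(\left(-5 + 6\right) - 6\right) \left(-6\right) = \left(1 - 6\right) \left(-6\right) = \left(-5\right) \left(-6\right) = 30$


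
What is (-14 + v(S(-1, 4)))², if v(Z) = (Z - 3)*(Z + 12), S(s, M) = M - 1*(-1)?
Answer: 400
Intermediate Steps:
S(s, M) = 1 + M (S(s, M) = M + 1 = 1 + M)
v(Z) = (-3 + Z)*(12 + Z)
(-14 + v(S(-1, 4)))² = (-14 + (-36 + (1 + 4)² + 9*(1 + 4)))² = (-14 + (-36 + 5² + 9*5))² = (-14 + (-36 + 25 + 45))² = (-14 + 34)² = 20² = 400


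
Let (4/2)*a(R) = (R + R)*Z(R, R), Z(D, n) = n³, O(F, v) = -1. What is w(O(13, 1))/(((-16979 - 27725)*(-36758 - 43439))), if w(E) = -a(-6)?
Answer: -81/224070418 ≈ -3.6149e-7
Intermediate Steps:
a(R) = R⁴ (a(R) = ((R + R)*R³)/2 = ((2*R)*R³)/2 = (2*R⁴)/2 = R⁴)
w(E) = -1296 (w(E) = -1*(-6)⁴ = -1*1296 = -1296)
w(O(13, 1))/(((-16979 - 27725)*(-36758 - 43439))) = -1296*1/((-36758 - 43439)*(-16979 - 27725)) = -1296/((-44704*(-80197))) = -1296/3585126688 = -1296*1/3585126688 = -81/224070418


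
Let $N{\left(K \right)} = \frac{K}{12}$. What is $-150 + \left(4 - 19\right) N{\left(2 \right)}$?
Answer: $- \frac{305}{2} \approx -152.5$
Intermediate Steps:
$N{\left(K \right)} = \frac{K}{12}$ ($N{\left(K \right)} = K \frac{1}{12} = \frac{K}{12}$)
$-150 + \left(4 - 19\right) N{\left(2 \right)} = -150 + \left(4 - 19\right) \frac{1}{12} \cdot 2 = -150 - \frac{5}{2} = - \frac{305}{2}$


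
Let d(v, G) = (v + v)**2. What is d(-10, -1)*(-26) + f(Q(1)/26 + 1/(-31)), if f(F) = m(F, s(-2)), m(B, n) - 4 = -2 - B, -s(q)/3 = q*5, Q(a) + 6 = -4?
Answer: -4190226/403 ≈ -10398.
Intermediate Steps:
Q(a) = -10 (Q(a) = -6 - 4 = -10)
s(q) = -15*q (s(q) = -3*q*5 = -15*q)
d(v, G) = 4*v**2 (d(v, G) = (2*v)**2 = 4*v**2)
m(B, n) = 2 - B (m(B, n) = 4 + (-2 - B) = 2 - B)
f(F) = 2 - F
d(-10, -1)*(-26) + f(Q(1)/26 + 1/(-31)) = (4*(-10)**2)*(-26) + (2 - (-10/26 + 1/(-31))) = (4*100)*(-26) + (2 - (-10*1/26 + 1*(-1/31))) = 400*(-26) + (2 - (-5/13 - 1/31)) = -10400 + (2 - 1*(-168/403)) = -10400 + (2 + 168/403) = -10400 + 974/403 = -4190226/403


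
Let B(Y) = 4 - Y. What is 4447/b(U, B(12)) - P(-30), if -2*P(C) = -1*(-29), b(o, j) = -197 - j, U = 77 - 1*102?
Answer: -3413/378 ≈ -9.0291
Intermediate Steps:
U = -25 (U = 77 - 102 = -25)
P(C) = -29/2 (P(C) = -(-1)*(-29)/2 = -½*29 = -29/2)
4447/b(U, B(12)) - P(-30) = 4447/(-197 - (4 - 1*12)) - 1*(-29/2) = 4447/(-197 - (4 - 12)) + 29/2 = 4447/(-197 - 1*(-8)) + 29/2 = 4447/(-197 + 8) + 29/2 = 4447/(-189) + 29/2 = 4447*(-1/189) + 29/2 = -4447/189 + 29/2 = -3413/378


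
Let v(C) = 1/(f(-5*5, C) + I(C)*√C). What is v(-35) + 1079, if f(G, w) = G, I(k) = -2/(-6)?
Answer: 1221383/1132 - 3*I*√35/5660 ≈ 1079.0 - 0.0031357*I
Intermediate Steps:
I(k) = ⅓ (I(k) = -2*(-⅙) = ⅓)
v(C) = 1/(-25 + √C/3) (v(C) = 1/(-5*5 + √C/3) = 1/(-25 + √C/3))
v(-35) + 1079 = 3/(-75 + √(-35)) + 1079 = 3/(-75 + I*√35) + 1079 = 1079 + 3/(-75 + I*√35)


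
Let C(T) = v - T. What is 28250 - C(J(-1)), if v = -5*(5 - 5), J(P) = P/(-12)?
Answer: 339001/12 ≈ 28250.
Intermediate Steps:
J(P) = -P/12 (J(P) = P*(-1/12) = -P/12)
v = 0 (v = -5*0 = 0)
C(T) = -T (C(T) = 0 - T = -T)
28250 - C(J(-1)) = 28250 - (-1)*(-1/12*(-1)) = 28250 - (-1)/12 = 28250 - 1*(-1/12) = 28250 + 1/12 = 339001/12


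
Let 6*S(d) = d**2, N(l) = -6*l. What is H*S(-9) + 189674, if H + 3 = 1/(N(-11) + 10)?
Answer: 28824319/152 ≈ 1.8963e+5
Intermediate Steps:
H = -227/76 (H = -3 + 1/(-6*(-11) + 10) = -3 + 1/(66 + 10) = -3 + 1/76 = -227/76 ≈ -2.9868)
S(d) = d**2/6
H*S(-9) + 189674 = -227*(-9)**2/456 + 189674 = -227*81/456 + 189674 = -227/76*27/2 + 189674 = -6129/152 + 189674 = 28824319/152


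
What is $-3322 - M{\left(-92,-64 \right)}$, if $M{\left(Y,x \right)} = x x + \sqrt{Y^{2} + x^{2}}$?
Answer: $-7418 - 4 \sqrt{785} \approx -7530.1$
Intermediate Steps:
$M{\left(Y,x \right)} = x^{2} + \sqrt{Y^{2} + x^{2}}$
$-3322 - M{\left(-92,-64 \right)} = -3322 - \left(\left(-64\right)^{2} + \sqrt{\left(-92\right)^{2} + \left(-64\right)^{2}}\right) = -3322 - \left(4096 + \sqrt{8464 + 4096}\right) = -3322 - \left(4096 + \sqrt{12560}\right) = -3322 - \left(4096 + 4 \sqrt{785}\right) = -7418 - 4 \sqrt{785}$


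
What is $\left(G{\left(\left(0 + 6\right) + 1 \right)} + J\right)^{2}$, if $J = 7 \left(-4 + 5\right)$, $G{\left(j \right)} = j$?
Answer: $196$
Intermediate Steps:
$J = 7$ ($J = 7 \cdot 1 = 7$)
$\left(G{\left(\left(0 + 6\right) + 1 \right)} + J\right)^{2} = \left(\left(\left(0 + 6\right) + 1\right) + 7\right)^{2} = \left(\left(6 + 1\right) + 7\right)^{2} = \left(7 + 7\right)^{2} = 14^{2} = 196$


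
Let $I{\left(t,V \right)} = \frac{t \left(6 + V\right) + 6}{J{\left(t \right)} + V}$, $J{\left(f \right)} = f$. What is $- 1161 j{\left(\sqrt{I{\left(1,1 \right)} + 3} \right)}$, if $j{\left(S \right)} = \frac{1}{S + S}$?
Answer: $- \frac{1161 \sqrt{38}}{38} \approx -188.34$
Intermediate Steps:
$I{\left(t,V \right)} = \frac{6 + t \left(6 + V\right)}{V + t}$ ($I{\left(t,V \right)} = \frac{t \left(6 + V\right) + 6}{t + V} = \frac{6 + t \left(6 + V\right)}{V + t}$)
$j{\left(S \right)} = \frac{1}{2 S}$
$- 1161 j{\left(\sqrt{I{\left(1,1 \right)} + 3} \right)} = - 1161 \frac{1}{2 \sqrt{\frac{6 + 6 \cdot 1 + 1 \cdot 1}{1 + 1} + 3}} = - 1161 \frac{1}{2 \sqrt{\frac{6 + 6 + 1}{2} + 3}} = - 1161 \frac{1}{2 \sqrt{\frac{1}{2} \cdot 13 + 3}} = - 1161 \frac{1}{2 \sqrt{\frac{13}{2} + 3}} = - 1161 \frac{1}{2 \sqrt{\frac{19}{2}}} = - 1161 \frac{1}{2 \frac{\sqrt{38}}{2}} = - 1161 \frac{\frac{1}{19} \sqrt{38}}{2} = - 1161 \frac{\sqrt{38}}{38} = - \frac{1161 \sqrt{38}}{38}$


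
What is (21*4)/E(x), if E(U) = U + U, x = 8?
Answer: 21/4 ≈ 5.2500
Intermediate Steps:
E(U) = 2*U
(21*4)/E(x) = (21*4)/((2*8)) = 84/16 = 84*(1/16) = 21/4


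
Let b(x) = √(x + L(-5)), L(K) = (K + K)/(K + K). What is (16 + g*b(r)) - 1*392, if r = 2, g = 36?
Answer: -376 + 36*√3 ≈ -313.65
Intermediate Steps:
L(K) = 1 (L(K) = (2*K)/((2*K)) = (2*K)*(1/(2*K)) = 1)
b(x) = √(1 + x) (b(x) = √(x + 1) = √(1 + x))
(16 + g*b(r)) - 1*392 = (16 + 36*√(1 + 2)) - 1*392 = (16 + 36*√3) - 392 = -376 + 36*√3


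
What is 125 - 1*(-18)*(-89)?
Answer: -1477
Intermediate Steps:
125 - 1*(-18)*(-89) = 125 + 18*(-89) = 125 - 1602 = -1477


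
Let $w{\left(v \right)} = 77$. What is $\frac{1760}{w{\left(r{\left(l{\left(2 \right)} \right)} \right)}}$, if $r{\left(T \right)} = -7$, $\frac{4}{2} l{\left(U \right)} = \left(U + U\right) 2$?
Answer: $\frac{160}{7} \approx 22.857$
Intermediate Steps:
$l{\left(U \right)} = 2 U$ ($l{\left(U \right)} = \frac{\left(U + U\right) 2}{2} = \frac{2 U 2}{2} = \frac{4 U}{2} = 2 U$)
$\frac{1760}{w{\left(r{\left(l{\left(2 \right)} \right)} \right)}} = \frac{1760}{77} = 1760 \cdot \frac{1}{77} = \frac{160}{7}$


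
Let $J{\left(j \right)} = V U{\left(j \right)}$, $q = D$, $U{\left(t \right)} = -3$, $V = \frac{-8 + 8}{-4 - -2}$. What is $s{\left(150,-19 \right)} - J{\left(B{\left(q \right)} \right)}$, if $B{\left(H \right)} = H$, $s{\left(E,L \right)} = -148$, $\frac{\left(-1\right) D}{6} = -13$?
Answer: $-148$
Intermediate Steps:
$D = 78$ ($D = \left(-6\right) \left(-13\right) = 78$)
$V = 0$ ($V = \frac{0}{-4 + 2} = \frac{0}{-2} = 0 \left(- \frac{1}{2}\right) = 0$)
$q = 78$
$J{\left(j \right)} = 0$ ($J{\left(j \right)} = 0 \left(-3\right) = 0$)
$s{\left(150,-19 \right)} - J{\left(B{\left(q \right)} \right)} = -148 - 0 = -148 + 0 = -148$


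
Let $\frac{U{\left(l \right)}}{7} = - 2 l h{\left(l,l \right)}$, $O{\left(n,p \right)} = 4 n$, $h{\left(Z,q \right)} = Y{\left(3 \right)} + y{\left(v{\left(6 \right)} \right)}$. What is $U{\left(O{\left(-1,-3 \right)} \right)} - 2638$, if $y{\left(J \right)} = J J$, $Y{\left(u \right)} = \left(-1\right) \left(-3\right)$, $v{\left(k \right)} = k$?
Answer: $-454$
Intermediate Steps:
$Y{\left(u \right)} = 3$
$y{\left(J \right)} = J^{2}$
$h{\left(Z,q \right)} = 39$ ($h{\left(Z,q \right)} = 3 + 6^{2} = 3 + 36 = 39$)
$U{\left(l \right)} = - 546 l$ ($U{\left(l \right)} = 7 - 2 l 39 = 7 \left(- 78 l\right) = - 546 l$)
$U{\left(O{\left(-1,-3 \right)} \right)} - 2638 = - 546 \cdot 4 \left(-1\right) - 2638 = \left(-546\right) \left(-4\right) - 2638 = 2184 - 2638 = -454$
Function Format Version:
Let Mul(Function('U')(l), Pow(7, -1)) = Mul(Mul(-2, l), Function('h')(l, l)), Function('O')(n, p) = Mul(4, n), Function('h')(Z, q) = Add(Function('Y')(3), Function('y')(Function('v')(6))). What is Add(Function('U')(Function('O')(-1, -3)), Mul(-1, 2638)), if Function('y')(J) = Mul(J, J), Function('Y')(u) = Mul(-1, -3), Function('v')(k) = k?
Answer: -454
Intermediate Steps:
Function('Y')(u) = 3
Function('y')(J) = Pow(J, 2)
Function('h')(Z, q) = 39 (Function('h')(Z, q) = Add(3, Pow(6, 2)) = Add(3, 36) = 39)
Function('U')(l) = Mul(-546, l) (Function('U')(l) = Mul(7, Mul(Mul(-2, l), 39)) = Mul(7, Mul(-78, l)) = Mul(-546, l))
Add(Function('U')(Function('O')(-1, -3)), Mul(-1, 2638)) = Add(Mul(-546, Mul(4, -1)), Mul(-1, 2638)) = Add(Mul(-546, -4), -2638) = Add(2184, -2638) = -454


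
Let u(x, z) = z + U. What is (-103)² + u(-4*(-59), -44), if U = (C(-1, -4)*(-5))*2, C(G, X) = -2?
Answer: 10585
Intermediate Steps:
U = 20 (U = -2*(-5)*2 = 10*2 = 20)
u(x, z) = 20 + z (u(x, z) = z + 20 = 20 + z)
(-103)² + u(-4*(-59), -44) = (-103)² + (20 - 44) = 10609 - 24 = 10585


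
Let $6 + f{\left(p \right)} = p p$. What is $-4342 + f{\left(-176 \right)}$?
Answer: $26628$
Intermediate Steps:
$f{\left(p \right)} = -6 + p^{2}$ ($f{\left(p \right)} = -6 + p p = -6 + p^{2}$)
$-4342 + f{\left(-176 \right)} = -4342 - \left(6 - \left(-176\right)^{2}\right) = -4342 + \left(-6 + 30976\right) = -4342 + 30970 = 26628$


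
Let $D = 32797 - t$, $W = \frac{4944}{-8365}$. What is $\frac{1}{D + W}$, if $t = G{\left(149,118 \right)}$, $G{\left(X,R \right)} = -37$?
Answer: $\frac{8365}{274651466} \approx 3.0457 \cdot 10^{-5}$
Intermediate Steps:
$t = -37$
$W = - \frac{4944}{8365}$ ($W = 4944 \left(- \frac{1}{8365}\right) = - \frac{4944}{8365} \approx -0.59103$)
$D = 32834$ ($D = 32797 - -37 = 32797 + 37 = 32834$)
$\frac{1}{D + W} = \frac{1}{32834 - \frac{4944}{8365}} = \frac{1}{\frac{274651466}{8365}} = \frac{8365}{274651466}$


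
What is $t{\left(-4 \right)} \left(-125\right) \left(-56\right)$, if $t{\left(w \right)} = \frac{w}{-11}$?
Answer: $\frac{28000}{11} \approx 2545.5$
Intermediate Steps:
$t{\left(w \right)} = - \frac{w}{11}$ ($t{\left(w \right)} = w \left(- \frac{1}{11}\right) = - \frac{w}{11}$)
$t{\left(-4 \right)} \left(-125\right) \left(-56\right) = \left(- \frac{1}{11}\right) \left(-4\right) \left(-125\right) \left(-56\right) = \frac{4}{11} \left(-125\right) \left(-56\right) = \left(- \frac{500}{11}\right) \left(-56\right) = \frac{28000}{11}$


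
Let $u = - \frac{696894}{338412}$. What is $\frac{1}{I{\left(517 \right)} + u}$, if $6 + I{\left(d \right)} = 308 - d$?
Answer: $- \frac{56402}{12242579} \approx -0.004607$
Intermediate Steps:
$I{\left(d \right)} = 302 - d$ ($I{\left(d \right)} = -6 - \left(-308 + d\right) = 302 - d$)
$u = - \frac{116149}{56402}$ ($u = \left(-696894\right) \frac{1}{338412} = - \frac{116149}{56402} \approx -2.0593$)
$\frac{1}{I{\left(517 \right)} + u} = \frac{1}{\left(302 - 517\right) - \frac{116149}{56402}} = \frac{1}{-215 - \frac{116149}{56402}} = \frac{1}{- \frac{12242579}{56402}} = - \frac{56402}{12242579}$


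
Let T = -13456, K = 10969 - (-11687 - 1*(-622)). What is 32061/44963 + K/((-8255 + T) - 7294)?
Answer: -60785437/1304151815 ≈ -0.046609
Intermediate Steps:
K = 22034 (K = 10969 - (-11687 + 622) = 10969 - 1*(-11065) = 10969 + 11065 = 22034)
32061/44963 + K/((-8255 + T) - 7294) = 32061/44963 + 22034/((-8255 - 13456) - 7294) = 32061*(1/44963) + 22034/(-21711 - 7294) = 32061/44963 + 22034/(-29005) = 32061/44963 + 22034*(-1/29005) = 32061/44963 - 22034/29005 = -60785437/1304151815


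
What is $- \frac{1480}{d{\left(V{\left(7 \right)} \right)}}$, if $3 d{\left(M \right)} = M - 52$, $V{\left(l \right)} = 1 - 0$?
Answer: $\frac{1480}{17} \approx 87.059$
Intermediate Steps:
$V{\left(l \right)} = 1$ ($V{\left(l \right)} = 1 + 0 = 1$)
$d{\left(M \right)} = - \frac{52}{3} + \frac{M}{3}$ ($d{\left(M \right)} = \frac{M - 52}{3} = \frac{-52 + M}{3} = - \frac{52}{3} + \frac{M}{3}$)
$- \frac{1480}{d{\left(V{\left(7 \right)} \right)}} = - \frac{1480}{- \frac{52}{3} + \frac{1}{3} \cdot 1} = - \frac{1480}{- \frac{52}{3} + \frac{1}{3}} = - \frac{1480}{-17} = \left(-1480\right) \left(- \frac{1}{17}\right) = \frac{1480}{17}$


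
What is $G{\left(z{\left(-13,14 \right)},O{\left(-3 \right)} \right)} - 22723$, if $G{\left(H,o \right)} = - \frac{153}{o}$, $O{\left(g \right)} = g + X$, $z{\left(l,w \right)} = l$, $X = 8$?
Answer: $- \frac{113768}{5} \approx -22754.0$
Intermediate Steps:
$O{\left(g \right)} = 8 + g$ ($O{\left(g \right)} = g + 8 = 8 + g$)
$G{\left(z{\left(-13,14 \right)},O{\left(-3 \right)} \right)} - 22723 = - \frac{153}{8 - 3} - 22723 = - \frac{153}{5} - 22723 = - \frac{113768}{5}$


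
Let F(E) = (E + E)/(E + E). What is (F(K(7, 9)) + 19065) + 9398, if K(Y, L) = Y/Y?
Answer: 28464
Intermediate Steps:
K(Y, L) = 1
F(E) = 1 (F(E) = (2*E)/((2*E)) = (2*E)*(1/(2*E)) = 1)
(F(K(7, 9)) + 19065) + 9398 = (1 + 19065) + 9398 = 19066 + 9398 = 28464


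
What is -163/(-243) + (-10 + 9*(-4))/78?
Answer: 256/3159 ≈ 0.081038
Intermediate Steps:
-163/(-243) + (-10 + 9*(-4))/78 = -163*(-1/243) + (-10 - 36)*(1/78) = 163/243 - 46*1/78 = 163/243 - 23/39 = 256/3159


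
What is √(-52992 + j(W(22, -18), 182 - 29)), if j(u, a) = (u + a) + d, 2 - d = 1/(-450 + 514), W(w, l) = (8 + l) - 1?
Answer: I*√3382273/8 ≈ 229.89*I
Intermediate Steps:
W(w, l) = 7 + l
d = 127/64 (d = 2 - 1/(-450 + 514) = 2 - 1/64 = 127/64 ≈ 1.9844)
j(u, a) = 127/64 + a + u (j(u, a) = (u + a) + 127/64 = (a + u) + 127/64 = 127/64 + a + u)
√(-52992 + j(W(22, -18), 182 - 29)) = √(-52992 + (127/64 + (182 - 29) + (7 - 18))) = √(-52992 + (127/64 + 153 - 11)) = √(-52992 + 9215/64) = √(-3382273/64) = I*√3382273/8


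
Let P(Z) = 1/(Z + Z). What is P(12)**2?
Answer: 1/576 ≈ 0.0017361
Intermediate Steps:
P(Z) = 1/(2*Z)
P(12)**2 = ((1/2)/12)**2 = ((1/2)*(1/12))**2 = (1/24)**2 = 1/576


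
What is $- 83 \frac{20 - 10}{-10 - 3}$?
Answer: $\frac{830}{13} \approx 63.846$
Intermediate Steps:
$- 83 \frac{20 - 10}{-10 - 3} = - 83 \frac{10}{-13} = - 83 \cdot 10 \left(- \frac{1}{13}\right) = \left(-83\right) \left(- \frac{10}{13}\right) = \frac{830}{13}$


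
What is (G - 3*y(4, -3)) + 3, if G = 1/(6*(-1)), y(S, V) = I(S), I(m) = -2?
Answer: 53/6 ≈ 8.8333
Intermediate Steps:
y(S, V) = -2
G = -⅙ (G = 1/(-6) = -⅙ ≈ -0.16667)
(G - 3*y(4, -3)) + 3 = (-⅙ - 3*(-2)) + 3 = (-⅙ + 6) + 3 = 35/6 + 3 = 53/6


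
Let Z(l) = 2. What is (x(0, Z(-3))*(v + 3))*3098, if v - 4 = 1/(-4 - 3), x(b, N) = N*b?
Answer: 0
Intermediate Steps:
v = 27/7 (v = 4 + 1/(-4 - 3) = 4 + 1/(-7) = 4 - ⅐ = 27/7 ≈ 3.8571)
(x(0, Z(-3))*(v + 3))*3098 = ((2*0)*(27/7 + 3))*3098 = (0*(48/7))*3098 = 0*3098 = 0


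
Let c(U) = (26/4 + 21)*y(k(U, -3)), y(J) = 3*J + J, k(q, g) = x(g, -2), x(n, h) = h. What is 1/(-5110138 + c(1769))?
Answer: -1/5110358 ≈ -1.9568e-7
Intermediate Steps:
k(q, g) = -2
y(J) = 4*J
c(U) = -220 (c(U) = (26/4 + 21)*(4*(-2)) = (26*(1/4) + 21)*(-8) = (13/2 + 21)*(-8) = (55/2)*(-8) = -220)
1/(-5110138 + c(1769)) = 1/(-5110138 - 220) = 1/(-5110358) = -1/5110358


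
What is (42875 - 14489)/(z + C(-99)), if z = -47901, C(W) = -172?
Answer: -28386/48073 ≈ -0.59048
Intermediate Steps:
(42875 - 14489)/(z + C(-99)) = (42875 - 14489)/(-47901 - 172) = 28386/(-48073) = 28386*(-1/48073) = -28386/48073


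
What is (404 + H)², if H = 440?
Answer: 712336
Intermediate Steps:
(404 + H)² = (404 + 440)² = 844² = 712336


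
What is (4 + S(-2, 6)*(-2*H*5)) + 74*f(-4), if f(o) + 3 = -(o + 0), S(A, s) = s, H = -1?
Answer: 138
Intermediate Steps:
f(o) = -3 - o (f(o) = -3 - (o + 0) = -3 - o)
(4 + S(-2, 6)*(-2*H*5)) + 74*f(-4) = (4 + 6*(-2*(-1)*5)) + 74*(-3 - 1*(-4)) = (4 + 6*(2*5)) + 74*(-3 + 4) = (4 + 6*10) + 74*1 = (4 + 60) + 74 = 64 + 74 = 138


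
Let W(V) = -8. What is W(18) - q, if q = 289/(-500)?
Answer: -3711/500 ≈ -7.4220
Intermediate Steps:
q = -289/500 (q = 289*(-1/500) = -289/500 ≈ -0.57800)
W(18) - q = -8 - 1*(-289/500) = -8 + 289/500 = -3711/500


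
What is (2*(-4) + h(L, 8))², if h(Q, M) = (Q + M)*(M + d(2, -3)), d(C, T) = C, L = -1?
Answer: 3844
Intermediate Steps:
h(Q, M) = (2 + M)*(M + Q) (h(Q, M) = (Q + M)*(M + 2) = (M + Q)*(2 + M) = (2 + M)*(M + Q))
(2*(-4) + h(L, 8))² = (2*(-4) + (8² + 2*8 + 2*(-1) + 8*(-1)))² = (-8 + (64 + 16 - 2 - 8))² = (-8 + 70)² = 62² = 3844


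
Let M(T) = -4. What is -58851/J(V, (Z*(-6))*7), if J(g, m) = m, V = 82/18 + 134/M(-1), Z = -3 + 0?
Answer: -6539/14 ≈ -467.07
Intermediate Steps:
Z = -3
V = -521/18 (V = 82/18 + 134/(-4) = 82*(1/18) + 134*(-¼) = 41/9 - 67/2 = -521/18 ≈ -28.944)
-58851/J(V, (Z*(-6))*7) = -58851/(-3*(-6)*7) = -58851/(18*7) = -58851/126 = -58851*1/126 = -6539/14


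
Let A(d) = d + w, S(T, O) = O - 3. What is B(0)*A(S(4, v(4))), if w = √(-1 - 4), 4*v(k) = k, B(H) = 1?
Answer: -2 + I*√5 ≈ -2.0 + 2.2361*I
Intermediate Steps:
v(k) = k/4
w = I*√5 (w = √(-5) = I*√5 ≈ 2.2361*I)
S(T, O) = -3 + O
A(d) = d + I*√5
B(0)*A(S(4, v(4))) = 1*((-3 + (¼)*4) + I*√5) = 1*((-3 + 1) + I*√5) = 1*(-2 + I*√5) = -2 + I*√5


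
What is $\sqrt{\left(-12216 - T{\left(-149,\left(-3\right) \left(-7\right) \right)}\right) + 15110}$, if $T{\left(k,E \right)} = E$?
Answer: $13 \sqrt{17} \approx 53.6$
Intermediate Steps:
$\sqrt{\left(-12216 - T{\left(-149,\left(-3\right) \left(-7\right) \right)}\right) + 15110} = \sqrt{\left(-12216 - \left(-3\right) \left(-7\right)\right) + 15110} = \sqrt{\left(-12216 - 21\right) + 15110} = \sqrt{-12237 + 15110} = \sqrt{2873} = 13 \sqrt{17}$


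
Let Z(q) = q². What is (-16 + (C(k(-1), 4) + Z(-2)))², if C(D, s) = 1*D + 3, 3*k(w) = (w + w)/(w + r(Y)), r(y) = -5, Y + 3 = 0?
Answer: 6400/81 ≈ 79.012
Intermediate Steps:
Y = -3 (Y = -3 + 0 = -3)
k(w) = 2*w/(3*(-5 + w)) (k(w) = ((w + w)/(w - 5))/3 = ((2*w)/(-5 + w))/3 = (2*w/(-5 + w))/3 = 2*w/(3*(-5 + w)))
C(D, s) = 3 + D (C(D, s) = D + 3 = 3 + D)
(-16 + (C(k(-1), 4) + Z(-2)))² = (-16 + ((3 + (⅔)*(-1)/(-5 - 1)) + (-2)²))² = (-16 + ((3 + (⅔)*(-1)/(-6)) + 4))² = (-16 + ((3 + (⅔)*(-1)*(-⅙)) + 4))² = (-16 + ((3 + ⅑) + 4))² = (-16 + (28/9 + 4))² = (-16 + 64/9)² = (-80/9)² = 6400/81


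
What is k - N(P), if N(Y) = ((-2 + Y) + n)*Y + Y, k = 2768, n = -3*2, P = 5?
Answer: 2778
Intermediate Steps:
n = -6
N(Y) = Y + Y*(-8 + Y) (N(Y) = ((-2 + Y) - 6)*Y + Y = (-8 + Y)*Y + Y = Y*(-8 + Y) + Y = Y + Y*(-8 + Y))
k - N(P) = 2768 - 5*(-7 + 5) = 2768 - 5*(-2) = 2768 - 1*(-10) = 2768 + 10 = 2778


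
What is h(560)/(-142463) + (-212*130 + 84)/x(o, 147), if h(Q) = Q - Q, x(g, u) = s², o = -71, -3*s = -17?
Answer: -247284/289 ≈ -855.65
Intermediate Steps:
s = 17/3 (s = -⅓*(-17) = 17/3 ≈ 5.6667)
x(g, u) = 289/9 (x(g, u) = (17/3)² = 289/9)
h(Q) = 0
h(560)/(-142463) + (-212*130 + 84)/x(o, 147) = 0/(-142463) + (-212*130 + 84)/(289/9) = 0*(-1/142463) + (-27560 + 84)*(9/289) = 0 - 27476*9/289 = 0 - 247284/289 = -247284/289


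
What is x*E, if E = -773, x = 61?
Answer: -47153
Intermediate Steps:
x*E = 61*(-773) = -47153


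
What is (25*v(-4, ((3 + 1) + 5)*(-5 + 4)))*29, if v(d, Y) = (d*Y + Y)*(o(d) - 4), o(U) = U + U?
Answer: -234900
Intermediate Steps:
o(U) = 2*U
v(d, Y) = (-4 + 2*d)*(Y + Y*d) (v(d, Y) = (d*Y + Y)*(2*d - 4) = (Y*d + Y)*(-4 + 2*d) = (Y + Y*d)*(-4 + 2*d) = (-4 + 2*d)*(Y + Y*d))
(25*v(-4, ((3 + 1) + 5)*(-5 + 4)))*29 = (25*(2*(((3 + 1) + 5)*(-5 + 4))*(-2 + (-4)² - 1*(-4))))*29 = (25*(2*((4 + 5)*(-1))*(-2 + 16 + 4)))*29 = (25*(2*(9*(-1))*18))*29 = (25*(2*(-9)*18))*29 = (25*(-324))*29 = -8100*29 = -234900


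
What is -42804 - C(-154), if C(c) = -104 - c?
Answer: -42854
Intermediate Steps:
-42804 - C(-154) = -42804 - (-104 - 1*(-154)) = -42804 - (-104 + 154) = -42804 - 1*50 = -42804 - 50 = -42854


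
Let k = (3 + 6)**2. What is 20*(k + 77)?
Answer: 3160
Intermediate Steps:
k = 81 (k = 9**2 = 81)
20*(k + 77) = 20*(81 + 77) = 20*158 = 3160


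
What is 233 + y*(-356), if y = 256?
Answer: -90903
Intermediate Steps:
233 + y*(-356) = 233 + 256*(-356) = 233 - 91136 = -90903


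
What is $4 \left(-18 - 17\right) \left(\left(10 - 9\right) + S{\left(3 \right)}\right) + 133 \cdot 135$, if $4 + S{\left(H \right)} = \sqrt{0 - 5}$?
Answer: $18375 - 140 i \sqrt{5} \approx 18375.0 - 313.05 i$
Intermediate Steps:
$S{\left(H \right)} = -4 + i \sqrt{5}$ ($S{\left(H \right)} = -4 + \sqrt{0 - 5} = -4 + \sqrt{-5} = -4 + i \sqrt{5}$)
$4 \left(-18 - 17\right) \left(\left(10 - 9\right) + S{\left(3 \right)}\right) + 133 \cdot 135 = 4 \left(-18 - 17\right) \left(\left(10 - 9\right) - \left(4 - i \sqrt{5}\right)\right) + 133 \cdot 135 = 4 \left(- 35 \left(1 - \left(4 - i \sqrt{5}\right)\right)\right) + 17955 = 4 \left(- 35 \left(-3 + i \sqrt{5}\right)\right) + 17955 = 4 \left(105 - 35 i \sqrt{5}\right) + 17955 = \left(420 - 140 i \sqrt{5}\right) + 17955 = 18375 - 140 i \sqrt{5}$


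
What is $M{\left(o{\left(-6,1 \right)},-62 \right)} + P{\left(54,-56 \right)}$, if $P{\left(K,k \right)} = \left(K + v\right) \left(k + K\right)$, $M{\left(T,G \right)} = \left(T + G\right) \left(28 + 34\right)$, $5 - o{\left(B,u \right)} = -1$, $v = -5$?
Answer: $-3570$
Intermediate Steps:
$o{\left(B,u \right)} = 6$ ($o{\left(B,u \right)} = 5 - -1 = 5 + 1 = 6$)
$M{\left(T,G \right)} = 62 G + 62 T$ ($M{\left(T,G \right)} = \left(G + T\right) 62 = 62 G + 62 T$)
$P{\left(K,k \right)} = \left(-5 + K\right) \left(K + k\right)$ ($P{\left(K,k \right)} = \left(K - 5\right) \left(k + K\right) = \left(-5 + K\right) \left(K + k\right)$)
$M{\left(o{\left(-6,1 \right)},-62 \right)} + P{\left(54,-56 \right)} = \left(62 \left(-62\right) + 62 \cdot 6\right) + \left(54^{2} - 270 - -280 + 54 \left(-56\right)\right) = \left(-3844 + 372\right) + \left(2916 - 270 + 280 - 3024\right) = -3472 - 98 = -3570$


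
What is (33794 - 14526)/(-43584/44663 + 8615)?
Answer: 860566684/384728161 ≈ 2.2368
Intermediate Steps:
(33794 - 14526)/(-43584/44663 + 8615) = 19268/(-43584*1/44663 + 8615) = 19268/(-43584/44663 + 8615) = 19268/(384728161/44663) = 19268*(44663/384728161) = 860566684/384728161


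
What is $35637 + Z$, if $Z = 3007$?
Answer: $38644$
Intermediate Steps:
$35637 + Z = 35637 + 3007 = 38644$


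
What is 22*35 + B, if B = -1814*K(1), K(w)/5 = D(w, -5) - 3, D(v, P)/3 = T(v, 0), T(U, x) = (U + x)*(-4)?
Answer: 136820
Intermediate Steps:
T(U, x) = -4*U - 4*x
D(v, P) = -12*v (D(v, P) = 3*(-4*v - 4*0) = 3*(-4*v + 0) = 3*(-4*v) = -12*v)
K(w) = -15 - 60*w (K(w) = 5*(-12*w - 3) = 5*(-3 - 12*w) = -15 - 60*w)
B = 136050 (B = -1814*(-15 - 60*1) = -1814*(-15 - 60) = -1814*(-75) = 136050)
22*35 + B = 22*35 + 136050 = 770 + 136050 = 136820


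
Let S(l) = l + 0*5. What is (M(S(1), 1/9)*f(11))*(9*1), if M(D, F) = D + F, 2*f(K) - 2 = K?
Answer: 65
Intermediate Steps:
f(K) = 1 + K/2
S(l) = l (S(l) = l + 0 = l)
(M(S(1), 1/9)*f(11))*(9*1) = ((1 + 1/9)*(1 + (½)*11))*(9*1) = ((1 + ⅑)*(1 + 11/2))*9 = ((10/9)*(13/2))*9 = (65/9)*9 = 65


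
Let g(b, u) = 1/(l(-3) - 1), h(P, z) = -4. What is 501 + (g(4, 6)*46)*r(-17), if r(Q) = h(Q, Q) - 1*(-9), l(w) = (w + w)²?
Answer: 3553/7 ≈ 507.57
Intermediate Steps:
l(w) = 4*w² (l(w) = (2*w)² = 4*w²)
g(b, u) = 1/35 (g(b, u) = 1/(4*(-3)² - 1) = 1/(4*9 - 1) = 1/(36 - 1) = 1/35)
r(Q) = 5 (r(Q) = -4 - 1*(-9) = -4 + 9 = 5)
501 + (g(4, 6)*46)*r(-17) = 501 + ((1/35)*46)*5 = 501 + (46/35)*5 = 501 + 46/7 = 3553/7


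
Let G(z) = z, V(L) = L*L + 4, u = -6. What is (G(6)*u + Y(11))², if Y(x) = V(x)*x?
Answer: 1792921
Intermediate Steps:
V(L) = 4 + L² (V(L) = L² + 4 = 4 + L²)
Y(x) = x*(4 + x²) (Y(x) = (4 + x²)*x = x*(4 + x²))
(G(6)*u + Y(11))² = (6*(-6) + 11*(4 + 11²))² = (-36 + 11*(4 + 121))² = (-36 + 11*125)² = (-36 + 1375)² = 1339² = 1792921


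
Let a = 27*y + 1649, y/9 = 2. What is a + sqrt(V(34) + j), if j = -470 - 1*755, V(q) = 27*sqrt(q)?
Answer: 2135 + sqrt(-1225 + 27*sqrt(34)) ≈ 2135.0 + 32.674*I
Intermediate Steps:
y = 18 (y = 9*2 = 18)
j = -1225 (j = -470 - 755 = -1225)
a = 2135 (a = 27*18 + 1649 = 486 + 1649 = 2135)
a + sqrt(V(34) + j) = 2135 + sqrt(27*sqrt(34) - 1225) = 2135 + sqrt(-1225 + 27*sqrt(34))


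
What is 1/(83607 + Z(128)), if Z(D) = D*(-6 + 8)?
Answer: 1/83863 ≈ 1.1924e-5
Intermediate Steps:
Z(D) = 2*D (Z(D) = D*2 = 2*D)
1/(83607 + Z(128)) = 1/(83607 + 2*128) = 1/(83607 + 256) = 1/83863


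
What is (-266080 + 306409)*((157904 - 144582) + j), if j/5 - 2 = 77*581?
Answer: 9558658593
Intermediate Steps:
j = 223695 (j = 10 + 5*(77*581) = 10 + 5*44737 = 10 + 223685 = 223695)
(-266080 + 306409)*((157904 - 144582) + j) = (-266080 + 306409)*((157904 - 144582) + 223695) = 40329*(13322 + 223695) = 40329*237017 = 9558658593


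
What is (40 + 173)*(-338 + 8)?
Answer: -70290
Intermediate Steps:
(40 + 173)*(-338 + 8) = 213*(-330) = -70290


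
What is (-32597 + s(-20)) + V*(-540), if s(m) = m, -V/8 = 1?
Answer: -28297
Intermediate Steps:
V = -8 (V = -8*1 = -8)
(-32597 + s(-20)) + V*(-540) = (-32597 - 20) - 8*(-540) = -32617 + 4320 = -28297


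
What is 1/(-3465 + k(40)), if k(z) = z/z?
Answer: -1/3464 ≈ -0.00028868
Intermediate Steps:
k(z) = 1
1/(-3465 + k(40)) = 1/(-3465 + 1) = 1/(-3464) = -1/3464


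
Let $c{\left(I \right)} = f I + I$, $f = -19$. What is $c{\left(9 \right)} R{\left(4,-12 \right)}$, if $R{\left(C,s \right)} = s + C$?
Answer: $1296$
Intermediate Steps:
$c{\left(I \right)} = - 18 I$ ($c{\left(I \right)} = - 19 I + I = - 18 I$)
$R{\left(C,s \right)} = C + s$
$c{\left(9 \right)} R{\left(4,-12 \right)} = \left(-18\right) 9 \left(4 - 12\right) = \left(-162\right) \left(-8\right) = 1296$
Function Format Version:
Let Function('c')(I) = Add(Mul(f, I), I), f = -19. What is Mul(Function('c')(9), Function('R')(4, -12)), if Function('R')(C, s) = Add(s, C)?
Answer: 1296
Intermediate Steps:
Function('c')(I) = Mul(-18, I) (Function('c')(I) = Add(Mul(-19, I), I) = Mul(-18, I))
Function('R')(C, s) = Add(C, s)
Mul(Function('c')(9), Function('R')(4, -12)) = Mul(Mul(-18, 9), Add(4, -12)) = Mul(-162, -8) = 1296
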